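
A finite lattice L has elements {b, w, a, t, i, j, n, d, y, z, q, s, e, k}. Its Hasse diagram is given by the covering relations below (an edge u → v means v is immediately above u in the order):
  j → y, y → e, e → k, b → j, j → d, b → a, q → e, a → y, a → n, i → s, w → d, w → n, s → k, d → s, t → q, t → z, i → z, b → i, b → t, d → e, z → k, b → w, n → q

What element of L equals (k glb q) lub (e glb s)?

k ∧ q = q
e ∧ s = d
q ∨ d = e

e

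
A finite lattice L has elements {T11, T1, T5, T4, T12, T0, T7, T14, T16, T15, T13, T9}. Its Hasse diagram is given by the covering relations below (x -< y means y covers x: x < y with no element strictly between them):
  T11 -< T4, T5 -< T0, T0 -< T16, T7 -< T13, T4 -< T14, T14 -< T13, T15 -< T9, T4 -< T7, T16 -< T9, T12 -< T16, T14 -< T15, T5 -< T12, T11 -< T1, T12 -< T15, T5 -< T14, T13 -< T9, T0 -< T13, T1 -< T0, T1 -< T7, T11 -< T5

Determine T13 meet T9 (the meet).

T13

Common lower bounds of {T13, T9}: T0, T1, T11, T13, T14, T4, T5, T7.
The greatest among these is T13.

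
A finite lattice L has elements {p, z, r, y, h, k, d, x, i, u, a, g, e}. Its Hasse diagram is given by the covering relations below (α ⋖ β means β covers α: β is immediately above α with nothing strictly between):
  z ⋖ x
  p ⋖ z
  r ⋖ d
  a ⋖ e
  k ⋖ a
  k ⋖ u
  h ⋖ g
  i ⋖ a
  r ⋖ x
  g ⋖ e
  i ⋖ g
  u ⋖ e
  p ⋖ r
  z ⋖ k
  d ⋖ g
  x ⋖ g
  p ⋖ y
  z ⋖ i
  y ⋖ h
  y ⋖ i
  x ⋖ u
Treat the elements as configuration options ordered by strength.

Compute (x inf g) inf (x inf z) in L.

x ∧ g = x
x ∧ z = z
x ∧ z = z

z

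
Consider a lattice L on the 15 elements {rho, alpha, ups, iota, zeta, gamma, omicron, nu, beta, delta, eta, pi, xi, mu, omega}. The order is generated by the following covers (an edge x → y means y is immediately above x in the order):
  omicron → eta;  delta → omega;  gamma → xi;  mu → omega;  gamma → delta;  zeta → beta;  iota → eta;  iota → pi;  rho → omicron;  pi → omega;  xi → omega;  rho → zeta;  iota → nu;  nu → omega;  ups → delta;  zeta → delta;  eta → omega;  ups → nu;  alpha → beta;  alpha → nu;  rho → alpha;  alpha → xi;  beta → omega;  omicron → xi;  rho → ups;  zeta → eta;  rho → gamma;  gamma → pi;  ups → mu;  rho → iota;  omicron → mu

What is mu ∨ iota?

omega

Common upper bounds of {mu, iota}: omega.
The least among these is omega.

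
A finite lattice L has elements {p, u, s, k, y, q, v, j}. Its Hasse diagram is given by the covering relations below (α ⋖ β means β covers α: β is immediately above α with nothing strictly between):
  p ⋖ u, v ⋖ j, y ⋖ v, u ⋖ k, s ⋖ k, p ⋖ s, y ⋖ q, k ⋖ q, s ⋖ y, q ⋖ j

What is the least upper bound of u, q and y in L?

q

Common upper bounds of {u, q, y}: j, q.
The least among these is q.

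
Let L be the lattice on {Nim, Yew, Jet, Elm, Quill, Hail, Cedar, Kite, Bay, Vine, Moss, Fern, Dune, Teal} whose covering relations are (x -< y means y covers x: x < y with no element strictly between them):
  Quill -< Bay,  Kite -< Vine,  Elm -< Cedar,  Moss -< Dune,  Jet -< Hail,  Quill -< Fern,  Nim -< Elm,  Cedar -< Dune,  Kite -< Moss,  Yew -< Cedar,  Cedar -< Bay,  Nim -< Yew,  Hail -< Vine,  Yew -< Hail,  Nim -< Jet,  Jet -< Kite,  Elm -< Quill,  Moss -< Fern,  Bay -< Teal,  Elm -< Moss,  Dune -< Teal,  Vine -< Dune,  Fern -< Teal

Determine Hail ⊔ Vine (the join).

Common upper bounds of {Hail, Vine}: Dune, Teal, Vine.
The least among these is Vine.

Vine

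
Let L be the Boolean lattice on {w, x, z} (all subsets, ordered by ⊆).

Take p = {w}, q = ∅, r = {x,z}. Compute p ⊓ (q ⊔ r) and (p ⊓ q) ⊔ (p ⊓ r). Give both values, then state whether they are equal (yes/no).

∅; ∅; yes

q ⊔ r = {x,z}, so p ⊓ (q ⊔ r) = {w} ⊓ {x,z} = ∅.
p ⊓ q = ∅ and p ⊓ r = ∅, so (p ⊓ q) ⊔ (p ⊓ r) = ∅ ⊔ ∅ = ∅.
Equal: yes.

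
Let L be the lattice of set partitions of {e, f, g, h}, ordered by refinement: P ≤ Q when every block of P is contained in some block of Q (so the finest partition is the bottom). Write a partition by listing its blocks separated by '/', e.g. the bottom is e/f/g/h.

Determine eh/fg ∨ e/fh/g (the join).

efgh

Common upper bounds of {eh/fg, e/fh/g}: efgh.
The least among these is efgh.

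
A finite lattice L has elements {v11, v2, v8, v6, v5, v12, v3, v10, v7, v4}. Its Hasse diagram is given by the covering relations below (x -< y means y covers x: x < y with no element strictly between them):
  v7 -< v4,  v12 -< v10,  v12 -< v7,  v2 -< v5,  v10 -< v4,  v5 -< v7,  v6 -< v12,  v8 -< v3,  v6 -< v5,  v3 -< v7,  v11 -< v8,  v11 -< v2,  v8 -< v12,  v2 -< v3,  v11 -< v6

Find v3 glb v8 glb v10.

v8

Common lower bounds of {v3, v8, v10}: v11, v8.
The greatest among these is v8.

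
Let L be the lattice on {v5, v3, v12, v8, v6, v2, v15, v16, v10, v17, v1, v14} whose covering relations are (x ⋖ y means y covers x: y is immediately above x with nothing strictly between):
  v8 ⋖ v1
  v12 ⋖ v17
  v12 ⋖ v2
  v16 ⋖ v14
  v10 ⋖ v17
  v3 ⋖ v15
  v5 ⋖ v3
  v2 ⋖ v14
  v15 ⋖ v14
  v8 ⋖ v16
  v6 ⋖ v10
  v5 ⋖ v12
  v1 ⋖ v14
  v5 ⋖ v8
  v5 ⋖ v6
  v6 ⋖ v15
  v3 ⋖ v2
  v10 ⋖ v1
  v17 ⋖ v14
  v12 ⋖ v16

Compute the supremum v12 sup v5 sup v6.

Common upper bounds of {v12, v5, v6}: v14, v17.
The least among these is v17.

v17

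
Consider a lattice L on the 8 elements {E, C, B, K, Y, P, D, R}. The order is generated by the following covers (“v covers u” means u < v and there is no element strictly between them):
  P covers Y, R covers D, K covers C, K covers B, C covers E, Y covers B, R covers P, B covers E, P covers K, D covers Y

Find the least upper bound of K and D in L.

Common upper bounds of {K, D}: R.
The least among these is R.

R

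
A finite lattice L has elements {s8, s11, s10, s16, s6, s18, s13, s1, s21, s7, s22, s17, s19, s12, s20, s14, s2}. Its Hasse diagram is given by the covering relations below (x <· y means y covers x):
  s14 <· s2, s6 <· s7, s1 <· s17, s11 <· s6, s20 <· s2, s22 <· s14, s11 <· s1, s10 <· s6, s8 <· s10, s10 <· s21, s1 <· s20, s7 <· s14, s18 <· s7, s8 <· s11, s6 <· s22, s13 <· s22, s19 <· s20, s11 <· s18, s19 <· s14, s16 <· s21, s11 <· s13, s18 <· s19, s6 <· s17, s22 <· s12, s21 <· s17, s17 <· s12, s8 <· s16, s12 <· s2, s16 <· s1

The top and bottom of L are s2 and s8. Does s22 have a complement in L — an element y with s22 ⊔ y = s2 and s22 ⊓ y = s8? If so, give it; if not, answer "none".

none

For every candidate y, either s22 ∨ y ≠ s2 or s22 ∧ y ≠ s8; no complement exists.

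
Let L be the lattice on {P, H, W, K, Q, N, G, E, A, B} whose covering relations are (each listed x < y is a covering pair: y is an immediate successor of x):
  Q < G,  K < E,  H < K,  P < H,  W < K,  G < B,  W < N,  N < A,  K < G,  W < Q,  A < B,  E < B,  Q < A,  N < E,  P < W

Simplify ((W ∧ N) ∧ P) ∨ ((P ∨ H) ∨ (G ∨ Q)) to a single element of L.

G

W ∧ N = W
W ∧ P = P
P ∨ H = H
G ∨ Q = G
H ∨ G = G
P ∨ G = G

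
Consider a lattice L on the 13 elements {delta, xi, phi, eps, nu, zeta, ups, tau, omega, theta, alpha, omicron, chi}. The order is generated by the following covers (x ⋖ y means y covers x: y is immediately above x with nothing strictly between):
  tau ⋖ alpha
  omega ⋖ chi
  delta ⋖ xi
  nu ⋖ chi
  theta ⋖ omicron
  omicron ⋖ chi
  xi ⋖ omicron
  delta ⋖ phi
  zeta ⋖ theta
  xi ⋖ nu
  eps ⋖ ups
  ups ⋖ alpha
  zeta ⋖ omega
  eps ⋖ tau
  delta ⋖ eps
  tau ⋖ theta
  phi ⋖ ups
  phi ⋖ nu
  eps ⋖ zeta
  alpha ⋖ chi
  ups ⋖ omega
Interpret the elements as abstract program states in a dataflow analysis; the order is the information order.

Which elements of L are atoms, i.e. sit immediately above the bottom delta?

eps, phi, xi

The atoms are exactly the elements that cover delta: eps, phi, xi.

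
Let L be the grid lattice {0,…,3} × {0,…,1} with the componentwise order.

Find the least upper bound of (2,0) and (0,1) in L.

(2,1)

In a product of chains, the join is componentwise max, giving (2,1).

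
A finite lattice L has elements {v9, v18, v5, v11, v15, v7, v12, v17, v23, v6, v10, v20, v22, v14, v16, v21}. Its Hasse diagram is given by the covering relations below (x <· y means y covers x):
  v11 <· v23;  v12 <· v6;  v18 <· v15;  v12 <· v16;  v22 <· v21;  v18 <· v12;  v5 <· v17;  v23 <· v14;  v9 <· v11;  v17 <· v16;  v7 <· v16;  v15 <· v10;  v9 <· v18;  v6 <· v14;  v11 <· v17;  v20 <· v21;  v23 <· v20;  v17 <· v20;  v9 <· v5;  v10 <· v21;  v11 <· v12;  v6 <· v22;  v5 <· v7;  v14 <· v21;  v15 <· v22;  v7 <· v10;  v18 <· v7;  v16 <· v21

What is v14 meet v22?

v6

Common lower bounds of {v14, v22}: v11, v12, v18, v6, v9.
The greatest among these is v6.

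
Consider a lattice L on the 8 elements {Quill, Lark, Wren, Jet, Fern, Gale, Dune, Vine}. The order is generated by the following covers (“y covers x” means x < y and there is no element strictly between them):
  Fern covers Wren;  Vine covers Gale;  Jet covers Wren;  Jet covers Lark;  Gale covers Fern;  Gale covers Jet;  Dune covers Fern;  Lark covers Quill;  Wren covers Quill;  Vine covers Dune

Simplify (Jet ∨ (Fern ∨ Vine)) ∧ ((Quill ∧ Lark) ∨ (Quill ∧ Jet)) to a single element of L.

Quill

Fern ∨ Vine = Vine
Jet ∨ Vine = Vine
Quill ∧ Lark = Quill
Quill ∧ Jet = Quill
Quill ∨ Quill = Quill
Vine ∧ Quill = Quill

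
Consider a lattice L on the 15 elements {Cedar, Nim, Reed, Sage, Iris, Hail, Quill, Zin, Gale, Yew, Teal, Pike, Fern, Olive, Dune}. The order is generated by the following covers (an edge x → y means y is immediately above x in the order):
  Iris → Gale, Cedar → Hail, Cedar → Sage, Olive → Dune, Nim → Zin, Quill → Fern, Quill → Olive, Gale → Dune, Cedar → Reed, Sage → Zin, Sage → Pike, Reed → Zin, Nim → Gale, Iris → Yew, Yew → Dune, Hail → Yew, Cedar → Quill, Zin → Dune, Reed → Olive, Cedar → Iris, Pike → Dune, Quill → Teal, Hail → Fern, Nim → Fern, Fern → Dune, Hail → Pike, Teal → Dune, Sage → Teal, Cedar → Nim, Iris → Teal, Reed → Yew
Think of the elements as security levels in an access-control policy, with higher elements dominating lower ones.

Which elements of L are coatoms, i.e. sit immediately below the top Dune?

Fern, Gale, Olive, Pike, Teal, Yew, Zin

The coatoms are exactly the elements covered by Dune: Fern, Gale, Olive, Pike, Teal, Yew, Zin.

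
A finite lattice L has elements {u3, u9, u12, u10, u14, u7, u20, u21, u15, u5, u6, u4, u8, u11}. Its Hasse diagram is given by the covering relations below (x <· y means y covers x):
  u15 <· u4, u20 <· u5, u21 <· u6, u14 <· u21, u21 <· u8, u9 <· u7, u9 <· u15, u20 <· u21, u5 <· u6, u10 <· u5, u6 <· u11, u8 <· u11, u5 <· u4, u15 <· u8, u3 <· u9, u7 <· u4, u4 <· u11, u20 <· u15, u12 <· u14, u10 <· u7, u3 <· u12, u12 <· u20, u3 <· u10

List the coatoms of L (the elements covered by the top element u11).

The coatoms are exactly the elements covered by u11: u4, u6, u8.

u4, u6, u8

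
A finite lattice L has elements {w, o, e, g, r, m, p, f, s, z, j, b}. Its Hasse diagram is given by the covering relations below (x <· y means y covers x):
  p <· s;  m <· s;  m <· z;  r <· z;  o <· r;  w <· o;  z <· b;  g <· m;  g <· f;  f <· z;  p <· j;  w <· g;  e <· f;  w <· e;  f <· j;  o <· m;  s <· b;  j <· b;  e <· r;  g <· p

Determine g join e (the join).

f

Common upper bounds of {g, e}: b, f, j, z.
The least among these is f.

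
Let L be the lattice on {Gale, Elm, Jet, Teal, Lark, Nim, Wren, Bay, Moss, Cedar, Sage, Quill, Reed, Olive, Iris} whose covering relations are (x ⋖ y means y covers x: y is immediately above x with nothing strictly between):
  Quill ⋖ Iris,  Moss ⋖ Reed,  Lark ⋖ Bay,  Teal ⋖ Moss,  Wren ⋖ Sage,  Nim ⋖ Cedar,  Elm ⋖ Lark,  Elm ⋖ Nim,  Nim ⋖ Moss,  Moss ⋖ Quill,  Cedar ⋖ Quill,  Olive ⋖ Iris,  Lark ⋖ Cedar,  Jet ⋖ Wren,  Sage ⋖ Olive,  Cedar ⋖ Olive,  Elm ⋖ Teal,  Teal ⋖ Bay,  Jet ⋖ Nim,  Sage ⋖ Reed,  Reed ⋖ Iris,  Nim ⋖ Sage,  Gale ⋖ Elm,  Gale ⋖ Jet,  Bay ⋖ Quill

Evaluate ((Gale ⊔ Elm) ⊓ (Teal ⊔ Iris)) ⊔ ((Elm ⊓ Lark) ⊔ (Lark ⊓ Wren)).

Gale ∨ Elm = Elm
Teal ∨ Iris = Iris
Elm ∧ Iris = Elm
Elm ∧ Lark = Elm
Lark ∧ Wren = Gale
Elm ∨ Gale = Elm
Elm ∨ Elm = Elm

Elm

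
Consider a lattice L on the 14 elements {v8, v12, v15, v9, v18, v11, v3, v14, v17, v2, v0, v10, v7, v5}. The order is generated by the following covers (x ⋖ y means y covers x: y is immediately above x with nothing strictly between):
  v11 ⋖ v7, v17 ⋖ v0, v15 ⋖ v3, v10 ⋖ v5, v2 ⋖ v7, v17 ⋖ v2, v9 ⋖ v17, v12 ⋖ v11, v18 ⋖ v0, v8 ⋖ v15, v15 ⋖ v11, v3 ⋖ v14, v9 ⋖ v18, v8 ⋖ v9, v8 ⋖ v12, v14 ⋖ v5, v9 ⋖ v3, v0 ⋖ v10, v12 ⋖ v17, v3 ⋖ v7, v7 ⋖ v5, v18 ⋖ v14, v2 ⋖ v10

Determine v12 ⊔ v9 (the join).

Common upper bounds of {v12, v9}: v0, v10, v17, v2, v5, v7.
The least among these is v17.

v17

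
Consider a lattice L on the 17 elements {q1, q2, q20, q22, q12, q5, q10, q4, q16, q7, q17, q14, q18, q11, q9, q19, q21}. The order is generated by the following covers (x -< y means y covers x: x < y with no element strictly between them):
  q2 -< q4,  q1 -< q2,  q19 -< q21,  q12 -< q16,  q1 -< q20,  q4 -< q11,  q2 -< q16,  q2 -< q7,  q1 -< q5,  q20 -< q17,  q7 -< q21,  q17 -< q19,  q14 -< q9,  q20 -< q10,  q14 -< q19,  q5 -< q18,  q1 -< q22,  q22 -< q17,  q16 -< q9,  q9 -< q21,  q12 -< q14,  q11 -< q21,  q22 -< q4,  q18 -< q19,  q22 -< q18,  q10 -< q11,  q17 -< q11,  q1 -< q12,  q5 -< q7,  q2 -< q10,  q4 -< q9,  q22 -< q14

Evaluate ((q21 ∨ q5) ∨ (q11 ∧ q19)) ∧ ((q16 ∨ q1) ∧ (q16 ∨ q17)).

q21 ∨ q5 = q21
q11 ∧ q19 = q17
q21 ∨ q17 = q21
q16 ∨ q1 = q16
q16 ∨ q17 = q21
q16 ∧ q21 = q16
q21 ∧ q16 = q16

q16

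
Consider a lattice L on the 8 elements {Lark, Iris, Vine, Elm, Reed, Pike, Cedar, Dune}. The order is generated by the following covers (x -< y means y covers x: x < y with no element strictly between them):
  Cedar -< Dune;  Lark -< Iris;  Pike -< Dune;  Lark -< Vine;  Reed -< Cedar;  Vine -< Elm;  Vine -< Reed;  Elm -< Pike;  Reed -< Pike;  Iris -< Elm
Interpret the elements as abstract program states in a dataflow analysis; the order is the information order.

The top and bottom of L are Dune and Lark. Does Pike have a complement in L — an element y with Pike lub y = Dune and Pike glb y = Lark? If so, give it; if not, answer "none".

none

For every candidate y, either Pike ∨ y ≠ Dune or Pike ∧ y ≠ Lark; no complement exists.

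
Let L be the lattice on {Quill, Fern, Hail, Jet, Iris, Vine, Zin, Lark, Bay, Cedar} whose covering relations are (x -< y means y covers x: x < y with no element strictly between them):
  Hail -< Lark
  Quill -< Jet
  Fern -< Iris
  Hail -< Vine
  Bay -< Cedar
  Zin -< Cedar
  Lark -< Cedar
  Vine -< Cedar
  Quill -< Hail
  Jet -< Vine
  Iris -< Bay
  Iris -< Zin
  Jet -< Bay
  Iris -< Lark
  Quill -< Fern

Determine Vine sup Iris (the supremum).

Common upper bounds of {Vine, Iris}: Cedar.
The least among these is Cedar.

Cedar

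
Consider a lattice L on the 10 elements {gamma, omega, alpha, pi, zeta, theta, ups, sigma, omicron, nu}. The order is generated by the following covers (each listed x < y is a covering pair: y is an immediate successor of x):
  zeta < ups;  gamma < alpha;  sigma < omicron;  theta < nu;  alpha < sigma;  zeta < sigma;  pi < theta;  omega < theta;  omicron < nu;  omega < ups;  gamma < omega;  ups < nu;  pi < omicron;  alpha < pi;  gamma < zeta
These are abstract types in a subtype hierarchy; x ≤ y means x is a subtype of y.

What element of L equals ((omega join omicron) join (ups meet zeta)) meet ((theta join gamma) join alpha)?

theta

omega ∨ omicron = nu
ups ∧ zeta = zeta
nu ∨ zeta = nu
theta ∨ gamma = theta
theta ∨ alpha = theta
nu ∧ theta = theta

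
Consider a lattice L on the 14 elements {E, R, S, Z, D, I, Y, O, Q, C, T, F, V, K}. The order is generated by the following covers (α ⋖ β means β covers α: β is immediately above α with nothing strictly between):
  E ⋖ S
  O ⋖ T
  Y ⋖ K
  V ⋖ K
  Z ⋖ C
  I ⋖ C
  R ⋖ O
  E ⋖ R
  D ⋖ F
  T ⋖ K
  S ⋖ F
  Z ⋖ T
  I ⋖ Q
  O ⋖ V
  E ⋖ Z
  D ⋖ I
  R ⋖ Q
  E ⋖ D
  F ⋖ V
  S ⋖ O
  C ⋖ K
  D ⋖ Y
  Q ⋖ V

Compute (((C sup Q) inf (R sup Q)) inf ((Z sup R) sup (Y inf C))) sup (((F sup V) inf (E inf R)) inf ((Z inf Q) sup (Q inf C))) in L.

C ∨ Q = K
R ∨ Q = Q
K ∧ Q = Q
Z ∨ R = T
Y ∧ C = D
T ∨ D = K
Q ∧ K = Q
F ∨ V = V
E ∧ R = E
V ∧ E = E
Z ∧ Q = E
Q ∧ C = I
E ∨ I = I
E ∧ I = E
Q ∨ E = Q

Q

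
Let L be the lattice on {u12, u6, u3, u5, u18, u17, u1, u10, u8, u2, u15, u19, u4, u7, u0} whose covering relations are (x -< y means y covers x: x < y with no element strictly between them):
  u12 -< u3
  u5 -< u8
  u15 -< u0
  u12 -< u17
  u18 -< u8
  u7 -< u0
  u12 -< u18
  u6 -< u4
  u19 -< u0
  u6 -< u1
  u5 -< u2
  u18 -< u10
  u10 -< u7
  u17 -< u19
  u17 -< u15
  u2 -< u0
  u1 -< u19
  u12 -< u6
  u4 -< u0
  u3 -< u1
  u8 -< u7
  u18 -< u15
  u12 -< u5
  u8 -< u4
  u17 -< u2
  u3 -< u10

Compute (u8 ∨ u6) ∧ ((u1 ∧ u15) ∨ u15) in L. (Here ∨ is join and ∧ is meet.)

u18

u8 ∨ u6 = u4
u1 ∧ u15 = u12
u12 ∨ u15 = u15
u4 ∧ u15 = u18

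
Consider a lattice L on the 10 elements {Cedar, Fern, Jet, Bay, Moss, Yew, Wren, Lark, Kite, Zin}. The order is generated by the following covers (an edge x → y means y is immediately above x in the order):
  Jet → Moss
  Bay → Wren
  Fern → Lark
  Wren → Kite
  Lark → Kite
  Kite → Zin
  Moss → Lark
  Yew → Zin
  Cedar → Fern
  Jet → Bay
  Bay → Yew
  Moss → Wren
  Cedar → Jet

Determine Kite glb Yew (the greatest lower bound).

Common lower bounds of {Kite, Yew}: Bay, Cedar, Jet.
The greatest among these is Bay.

Bay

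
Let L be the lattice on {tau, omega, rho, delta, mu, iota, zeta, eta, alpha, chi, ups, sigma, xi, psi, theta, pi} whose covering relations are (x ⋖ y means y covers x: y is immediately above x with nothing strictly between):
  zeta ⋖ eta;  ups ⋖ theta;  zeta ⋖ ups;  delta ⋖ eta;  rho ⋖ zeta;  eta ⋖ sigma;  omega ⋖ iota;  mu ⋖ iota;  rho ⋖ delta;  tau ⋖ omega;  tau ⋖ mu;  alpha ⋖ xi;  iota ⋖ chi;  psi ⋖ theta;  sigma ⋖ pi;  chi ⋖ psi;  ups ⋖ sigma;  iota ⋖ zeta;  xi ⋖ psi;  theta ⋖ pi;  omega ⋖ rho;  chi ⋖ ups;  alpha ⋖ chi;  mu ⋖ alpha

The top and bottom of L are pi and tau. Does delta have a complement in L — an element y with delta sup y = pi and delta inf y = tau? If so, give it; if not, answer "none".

xi

Need y with delta ∨ y = pi and delta ∧ y = tau.
Checking each element gives: xi.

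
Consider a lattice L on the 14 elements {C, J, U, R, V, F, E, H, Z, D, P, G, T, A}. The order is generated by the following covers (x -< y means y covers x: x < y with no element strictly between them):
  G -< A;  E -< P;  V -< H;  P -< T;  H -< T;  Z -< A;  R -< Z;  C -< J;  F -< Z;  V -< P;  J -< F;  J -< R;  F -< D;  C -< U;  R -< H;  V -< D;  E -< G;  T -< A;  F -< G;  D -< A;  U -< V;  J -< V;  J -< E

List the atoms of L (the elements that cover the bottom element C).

J, U

The atoms are exactly the elements that cover C: J, U.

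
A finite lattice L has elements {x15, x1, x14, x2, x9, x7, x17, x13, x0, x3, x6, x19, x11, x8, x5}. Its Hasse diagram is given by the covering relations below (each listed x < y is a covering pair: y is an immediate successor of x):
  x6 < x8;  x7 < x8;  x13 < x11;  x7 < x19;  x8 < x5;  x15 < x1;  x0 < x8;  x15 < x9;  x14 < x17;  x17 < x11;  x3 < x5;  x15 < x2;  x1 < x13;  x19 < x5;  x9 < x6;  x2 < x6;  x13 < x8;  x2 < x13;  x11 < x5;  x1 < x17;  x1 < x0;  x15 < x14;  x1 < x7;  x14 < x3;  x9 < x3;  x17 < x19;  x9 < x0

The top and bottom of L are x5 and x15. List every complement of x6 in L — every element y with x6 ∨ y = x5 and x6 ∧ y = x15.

x14, x17, x19

Need y with x6 ∨ y = x5 and x6 ∧ y = x15.
Checking each element gives: x14, x17, x19.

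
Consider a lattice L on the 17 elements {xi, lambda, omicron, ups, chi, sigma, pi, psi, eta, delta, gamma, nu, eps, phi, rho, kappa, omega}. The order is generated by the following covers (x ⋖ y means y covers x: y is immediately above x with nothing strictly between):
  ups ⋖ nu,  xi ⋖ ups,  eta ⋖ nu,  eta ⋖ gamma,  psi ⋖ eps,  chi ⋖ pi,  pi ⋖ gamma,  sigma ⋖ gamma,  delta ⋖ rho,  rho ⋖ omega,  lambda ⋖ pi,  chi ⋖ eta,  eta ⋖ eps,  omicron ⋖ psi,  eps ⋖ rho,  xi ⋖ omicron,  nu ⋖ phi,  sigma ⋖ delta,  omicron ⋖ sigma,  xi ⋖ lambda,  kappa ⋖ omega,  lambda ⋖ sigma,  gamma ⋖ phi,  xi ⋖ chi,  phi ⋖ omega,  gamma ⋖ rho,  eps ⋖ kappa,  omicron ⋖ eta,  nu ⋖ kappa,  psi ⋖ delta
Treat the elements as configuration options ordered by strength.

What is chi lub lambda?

pi

Common upper bounds of {chi, lambda}: gamma, omega, phi, pi, rho.
The least among these is pi.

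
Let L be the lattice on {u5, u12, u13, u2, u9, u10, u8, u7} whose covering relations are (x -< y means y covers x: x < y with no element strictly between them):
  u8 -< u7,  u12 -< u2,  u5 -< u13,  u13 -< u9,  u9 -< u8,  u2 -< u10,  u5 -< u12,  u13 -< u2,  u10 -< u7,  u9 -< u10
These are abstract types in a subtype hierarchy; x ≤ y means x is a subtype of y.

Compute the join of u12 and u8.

u7

Common upper bounds of {u12, u8}: u7.
The least among these is u7.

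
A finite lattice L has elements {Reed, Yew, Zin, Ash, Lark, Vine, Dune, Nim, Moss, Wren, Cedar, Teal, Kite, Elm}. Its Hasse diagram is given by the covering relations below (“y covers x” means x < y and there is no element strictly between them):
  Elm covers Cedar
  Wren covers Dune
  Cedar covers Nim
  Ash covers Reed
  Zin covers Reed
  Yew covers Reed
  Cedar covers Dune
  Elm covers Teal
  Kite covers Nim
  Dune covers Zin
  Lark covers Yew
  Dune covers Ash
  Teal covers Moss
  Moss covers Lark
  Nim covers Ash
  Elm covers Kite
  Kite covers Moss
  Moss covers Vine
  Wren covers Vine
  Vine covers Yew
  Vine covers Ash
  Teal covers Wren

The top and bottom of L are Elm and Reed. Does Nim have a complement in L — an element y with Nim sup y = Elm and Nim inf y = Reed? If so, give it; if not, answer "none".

For every candidate y, either Nim ∨ y ≠ Elm or Nim ∧ y ≠ Reed; no complement exists.

none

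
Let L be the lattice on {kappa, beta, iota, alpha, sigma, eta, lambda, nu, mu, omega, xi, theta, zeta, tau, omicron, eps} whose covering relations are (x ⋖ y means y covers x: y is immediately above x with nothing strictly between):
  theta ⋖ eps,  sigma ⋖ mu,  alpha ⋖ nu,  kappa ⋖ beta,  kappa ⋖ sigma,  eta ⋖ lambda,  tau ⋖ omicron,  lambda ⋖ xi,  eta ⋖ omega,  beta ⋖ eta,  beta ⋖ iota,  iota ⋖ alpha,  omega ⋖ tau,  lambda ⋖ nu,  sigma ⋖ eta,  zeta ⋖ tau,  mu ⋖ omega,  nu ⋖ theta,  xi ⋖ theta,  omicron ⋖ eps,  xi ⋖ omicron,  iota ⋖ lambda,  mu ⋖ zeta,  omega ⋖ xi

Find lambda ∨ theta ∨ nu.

theta

Common upper bounds of {lambda, theta, nu}: eps, theta.
The least among these is theta.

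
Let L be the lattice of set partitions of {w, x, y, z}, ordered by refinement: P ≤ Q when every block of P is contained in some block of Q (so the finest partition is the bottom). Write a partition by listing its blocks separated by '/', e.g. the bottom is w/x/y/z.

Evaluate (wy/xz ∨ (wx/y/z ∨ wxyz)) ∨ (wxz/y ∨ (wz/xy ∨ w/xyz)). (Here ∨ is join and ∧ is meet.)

wxyz

wx/y/z ∨ wxyz = wxyz
wy/xz ∨ wxyz = wxyz
wz/xy ∨ w/xyz = wxyz
wxz/y ∨ wxyz = wxyz
wxyz ∨ wxyz = wxyz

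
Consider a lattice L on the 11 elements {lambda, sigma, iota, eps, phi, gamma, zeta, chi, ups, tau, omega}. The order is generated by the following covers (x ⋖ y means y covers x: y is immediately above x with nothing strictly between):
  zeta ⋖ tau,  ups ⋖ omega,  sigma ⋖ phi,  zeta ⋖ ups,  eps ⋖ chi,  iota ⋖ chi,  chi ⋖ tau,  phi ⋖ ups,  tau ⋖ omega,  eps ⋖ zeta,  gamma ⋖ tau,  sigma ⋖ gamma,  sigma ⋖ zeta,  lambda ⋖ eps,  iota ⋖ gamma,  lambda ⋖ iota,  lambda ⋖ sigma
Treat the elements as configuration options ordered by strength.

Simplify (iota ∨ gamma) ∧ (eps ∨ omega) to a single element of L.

iota ∨ gamma = gamma
eps ∨ omega = omega
gamma ∧ omega = gamma

gamma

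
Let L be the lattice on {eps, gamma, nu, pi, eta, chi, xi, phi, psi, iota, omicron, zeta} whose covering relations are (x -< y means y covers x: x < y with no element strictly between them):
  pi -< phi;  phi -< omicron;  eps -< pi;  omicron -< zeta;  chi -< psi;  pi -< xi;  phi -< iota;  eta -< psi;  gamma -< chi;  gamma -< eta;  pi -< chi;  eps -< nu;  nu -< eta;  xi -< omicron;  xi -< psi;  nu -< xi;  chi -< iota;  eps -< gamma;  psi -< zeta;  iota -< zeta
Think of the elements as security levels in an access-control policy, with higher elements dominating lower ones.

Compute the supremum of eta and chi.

psi

Common upper bounds of {eta, chi}: psi, zeta.
The least among these is psi.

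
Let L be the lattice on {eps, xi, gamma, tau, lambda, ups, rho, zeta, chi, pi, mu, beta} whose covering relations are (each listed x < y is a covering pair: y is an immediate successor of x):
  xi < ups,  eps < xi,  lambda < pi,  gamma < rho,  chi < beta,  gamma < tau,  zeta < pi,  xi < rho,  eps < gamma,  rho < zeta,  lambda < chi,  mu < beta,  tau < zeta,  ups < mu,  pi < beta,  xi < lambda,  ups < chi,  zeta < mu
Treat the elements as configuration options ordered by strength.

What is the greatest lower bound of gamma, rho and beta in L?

gamma

Common lower bounds of {gamma, rho, beta}: eps, gamma.
The greatest among these is gamma.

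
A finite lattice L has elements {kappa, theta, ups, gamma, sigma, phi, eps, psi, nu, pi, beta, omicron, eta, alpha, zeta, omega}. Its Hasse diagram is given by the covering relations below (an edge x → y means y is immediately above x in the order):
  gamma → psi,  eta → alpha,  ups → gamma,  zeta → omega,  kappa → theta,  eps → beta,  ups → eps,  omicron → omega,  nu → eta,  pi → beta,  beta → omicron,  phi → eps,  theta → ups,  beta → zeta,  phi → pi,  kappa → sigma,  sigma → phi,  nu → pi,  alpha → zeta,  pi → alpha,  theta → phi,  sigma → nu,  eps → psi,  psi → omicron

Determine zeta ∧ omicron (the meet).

beta

Common lower bounds of {zeta, omicron}: beta, eps, kappa, nu, phi, pi, sigma, theta, ups.
The greatest among these is beta.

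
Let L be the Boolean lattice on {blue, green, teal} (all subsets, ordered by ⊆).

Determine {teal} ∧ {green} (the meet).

{}

Under ⊆, meet is intersection: {teal} ∩ {green} = {}.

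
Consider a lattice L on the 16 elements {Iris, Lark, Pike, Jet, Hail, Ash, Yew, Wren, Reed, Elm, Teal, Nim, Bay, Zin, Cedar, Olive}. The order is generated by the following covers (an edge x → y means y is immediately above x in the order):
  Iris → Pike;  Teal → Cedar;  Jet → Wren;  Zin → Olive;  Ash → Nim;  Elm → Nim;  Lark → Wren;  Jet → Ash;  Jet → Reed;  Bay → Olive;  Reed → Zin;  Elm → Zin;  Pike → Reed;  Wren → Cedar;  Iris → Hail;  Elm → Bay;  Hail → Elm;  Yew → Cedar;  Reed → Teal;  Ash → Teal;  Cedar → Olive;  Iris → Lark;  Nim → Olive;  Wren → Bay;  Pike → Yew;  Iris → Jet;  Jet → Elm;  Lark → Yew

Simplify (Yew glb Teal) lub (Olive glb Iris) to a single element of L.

Yew ∧ Teal = Pike
Olive ∧ Iris = Iris
Pike ∨ Iris = Pike

Pike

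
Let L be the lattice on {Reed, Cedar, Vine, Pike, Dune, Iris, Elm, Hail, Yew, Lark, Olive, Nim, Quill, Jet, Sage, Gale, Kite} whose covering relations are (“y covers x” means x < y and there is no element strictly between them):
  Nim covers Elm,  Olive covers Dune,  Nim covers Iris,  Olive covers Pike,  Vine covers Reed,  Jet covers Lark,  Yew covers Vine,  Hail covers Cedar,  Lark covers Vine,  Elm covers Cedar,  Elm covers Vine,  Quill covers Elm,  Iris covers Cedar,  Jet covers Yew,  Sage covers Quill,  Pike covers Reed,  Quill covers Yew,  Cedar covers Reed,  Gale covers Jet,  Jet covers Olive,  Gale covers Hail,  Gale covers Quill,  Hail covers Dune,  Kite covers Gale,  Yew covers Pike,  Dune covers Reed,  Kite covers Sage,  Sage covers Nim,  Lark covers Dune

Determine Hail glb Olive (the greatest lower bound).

Common lower bounds of {Hail, Olive}: Dune, Reed.
The greatest among these is Dune.

Dune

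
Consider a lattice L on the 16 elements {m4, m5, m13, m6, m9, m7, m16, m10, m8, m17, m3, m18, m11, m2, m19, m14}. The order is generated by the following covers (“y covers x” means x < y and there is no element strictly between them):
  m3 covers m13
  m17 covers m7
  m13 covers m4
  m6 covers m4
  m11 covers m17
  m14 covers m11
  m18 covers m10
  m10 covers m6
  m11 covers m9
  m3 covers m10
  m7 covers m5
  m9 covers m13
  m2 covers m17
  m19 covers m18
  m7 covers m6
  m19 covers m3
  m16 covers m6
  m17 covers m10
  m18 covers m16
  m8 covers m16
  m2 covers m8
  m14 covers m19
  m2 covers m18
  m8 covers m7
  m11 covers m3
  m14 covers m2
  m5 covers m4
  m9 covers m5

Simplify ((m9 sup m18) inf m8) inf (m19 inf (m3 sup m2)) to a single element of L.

m16

m9 ∨ m18 = m14
m14 ∧ m8 = m8
m3 ∨ m2 = m14
m19 ∧ m14 = m19
m8 ∧ m19 = m16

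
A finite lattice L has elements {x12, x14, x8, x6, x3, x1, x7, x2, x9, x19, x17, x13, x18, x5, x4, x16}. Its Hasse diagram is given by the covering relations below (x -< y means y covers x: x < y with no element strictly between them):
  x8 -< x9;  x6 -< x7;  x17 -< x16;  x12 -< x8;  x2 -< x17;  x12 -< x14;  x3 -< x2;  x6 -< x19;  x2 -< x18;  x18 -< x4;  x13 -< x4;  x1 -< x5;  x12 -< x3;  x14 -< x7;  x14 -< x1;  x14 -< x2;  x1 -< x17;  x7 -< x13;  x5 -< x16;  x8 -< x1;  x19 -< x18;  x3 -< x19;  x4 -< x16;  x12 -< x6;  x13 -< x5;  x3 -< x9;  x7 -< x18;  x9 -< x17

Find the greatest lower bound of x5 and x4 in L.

x13

Common lower bounds of {x5, x4}: x12, x13, x14, x6, x7.
The greatest among these is x13.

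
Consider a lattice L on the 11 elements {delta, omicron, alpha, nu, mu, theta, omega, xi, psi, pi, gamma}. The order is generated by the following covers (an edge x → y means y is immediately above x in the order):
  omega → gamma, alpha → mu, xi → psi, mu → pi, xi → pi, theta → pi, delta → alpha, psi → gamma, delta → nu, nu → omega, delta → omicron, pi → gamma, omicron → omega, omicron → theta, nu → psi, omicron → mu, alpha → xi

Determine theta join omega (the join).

Common upper bounds of {theta, omega}: gamma.
The least among these is gamma.

gamma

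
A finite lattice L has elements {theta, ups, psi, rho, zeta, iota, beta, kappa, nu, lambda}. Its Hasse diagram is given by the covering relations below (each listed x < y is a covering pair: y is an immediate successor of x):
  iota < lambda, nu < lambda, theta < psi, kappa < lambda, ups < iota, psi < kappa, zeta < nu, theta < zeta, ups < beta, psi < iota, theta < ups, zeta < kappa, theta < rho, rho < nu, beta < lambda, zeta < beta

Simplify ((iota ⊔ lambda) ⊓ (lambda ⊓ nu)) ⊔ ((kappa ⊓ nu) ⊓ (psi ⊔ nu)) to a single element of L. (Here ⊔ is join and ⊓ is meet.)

nu

iota ∨ lambda = lambda
lambda ∧ nu = nu
lambda ∧ nu = nu
kappa ∧ nu = zeta
psi ∨ nu = lambda
zeta ∧ lambda = zeta
nu ∨ zeta = nu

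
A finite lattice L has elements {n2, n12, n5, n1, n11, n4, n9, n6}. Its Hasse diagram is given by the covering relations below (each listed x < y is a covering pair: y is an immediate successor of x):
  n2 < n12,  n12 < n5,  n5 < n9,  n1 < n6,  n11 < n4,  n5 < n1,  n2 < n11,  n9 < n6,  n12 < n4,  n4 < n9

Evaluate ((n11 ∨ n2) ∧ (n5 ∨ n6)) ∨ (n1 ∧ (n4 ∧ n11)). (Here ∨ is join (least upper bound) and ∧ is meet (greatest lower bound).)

n11 ∨ n2 = n11
n5 ∨ n6 = n6
n11 ∧ n6 = n11
n4 ∧ n11 = n11
n1 ∧ n11 = n2
n11 ∨ n2 = n11

n11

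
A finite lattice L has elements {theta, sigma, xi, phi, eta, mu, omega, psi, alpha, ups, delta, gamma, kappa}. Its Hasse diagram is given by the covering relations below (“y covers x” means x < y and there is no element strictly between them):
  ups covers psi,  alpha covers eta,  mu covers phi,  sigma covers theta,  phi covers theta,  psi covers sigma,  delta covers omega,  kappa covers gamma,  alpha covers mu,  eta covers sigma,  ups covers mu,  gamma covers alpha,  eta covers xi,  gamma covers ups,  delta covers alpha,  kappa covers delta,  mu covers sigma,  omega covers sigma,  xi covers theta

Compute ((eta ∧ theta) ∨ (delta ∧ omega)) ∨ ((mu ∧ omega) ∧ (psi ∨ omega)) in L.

eta ∧ theta = theta
delta ∧ omega = omega
theta ∨ omega = omega
mu ∧ omega = sigma
psi ∨ omega = kappa
sigma ∧ kappa = sigma
omega ∨ sigma = omega

omega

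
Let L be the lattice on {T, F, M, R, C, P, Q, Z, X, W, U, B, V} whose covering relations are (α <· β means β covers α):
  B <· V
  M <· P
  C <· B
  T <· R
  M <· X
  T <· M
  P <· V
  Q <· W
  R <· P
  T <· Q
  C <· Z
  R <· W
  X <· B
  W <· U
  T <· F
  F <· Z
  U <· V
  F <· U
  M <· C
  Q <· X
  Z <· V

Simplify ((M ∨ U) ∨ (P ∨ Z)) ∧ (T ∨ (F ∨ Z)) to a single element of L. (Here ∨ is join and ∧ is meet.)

Z

M ∨ U = V
P ∨ Z = V
V ∨ V = V
F ∨ Z = Z
T ∨ Z = Z
V ∧ Z = Z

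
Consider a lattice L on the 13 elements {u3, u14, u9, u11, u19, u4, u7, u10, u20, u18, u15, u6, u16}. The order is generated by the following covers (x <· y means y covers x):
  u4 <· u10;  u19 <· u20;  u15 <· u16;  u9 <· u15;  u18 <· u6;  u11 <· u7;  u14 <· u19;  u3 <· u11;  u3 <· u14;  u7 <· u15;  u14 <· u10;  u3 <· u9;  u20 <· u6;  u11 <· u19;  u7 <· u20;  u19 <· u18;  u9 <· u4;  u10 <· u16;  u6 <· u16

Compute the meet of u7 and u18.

Common lower bounds of {u7, u18}: u11, u3.
The greatest among these is u11.

u11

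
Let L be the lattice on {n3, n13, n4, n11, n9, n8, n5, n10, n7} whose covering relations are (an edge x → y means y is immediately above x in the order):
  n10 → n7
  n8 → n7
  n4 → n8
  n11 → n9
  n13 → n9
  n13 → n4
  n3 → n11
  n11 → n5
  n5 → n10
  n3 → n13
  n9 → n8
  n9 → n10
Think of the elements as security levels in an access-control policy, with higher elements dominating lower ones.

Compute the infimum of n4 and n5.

n3

Common lower bounds of {n4, n5}: n3.
The greatest among these is n3.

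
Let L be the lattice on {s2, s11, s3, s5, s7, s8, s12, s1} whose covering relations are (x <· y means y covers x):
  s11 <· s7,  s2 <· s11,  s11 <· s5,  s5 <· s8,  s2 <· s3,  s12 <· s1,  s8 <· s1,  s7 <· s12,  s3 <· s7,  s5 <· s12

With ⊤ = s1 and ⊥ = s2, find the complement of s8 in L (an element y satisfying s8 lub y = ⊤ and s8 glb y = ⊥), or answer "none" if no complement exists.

s3

Need y with s8 ∨ y = s1 and s8 ∧ y = s2.
Checking each element gives: s3.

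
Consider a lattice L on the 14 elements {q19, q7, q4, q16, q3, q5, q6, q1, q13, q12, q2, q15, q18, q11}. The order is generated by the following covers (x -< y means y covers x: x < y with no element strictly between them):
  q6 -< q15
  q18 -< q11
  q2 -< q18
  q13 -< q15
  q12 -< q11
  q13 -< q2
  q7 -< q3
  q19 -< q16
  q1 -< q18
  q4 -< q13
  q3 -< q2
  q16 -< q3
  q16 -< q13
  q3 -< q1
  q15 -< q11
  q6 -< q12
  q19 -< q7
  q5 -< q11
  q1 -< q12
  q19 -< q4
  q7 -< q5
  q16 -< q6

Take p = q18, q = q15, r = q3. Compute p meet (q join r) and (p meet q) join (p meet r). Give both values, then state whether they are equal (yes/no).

q18; q2; no

q join r = q11, so p meet (q join r) = q18 meet q11 = q18.
p meet q = q13 and p meet r = q3, so (p meet q) join (p meet r) = q13 join q3 = q2.
Equal: no.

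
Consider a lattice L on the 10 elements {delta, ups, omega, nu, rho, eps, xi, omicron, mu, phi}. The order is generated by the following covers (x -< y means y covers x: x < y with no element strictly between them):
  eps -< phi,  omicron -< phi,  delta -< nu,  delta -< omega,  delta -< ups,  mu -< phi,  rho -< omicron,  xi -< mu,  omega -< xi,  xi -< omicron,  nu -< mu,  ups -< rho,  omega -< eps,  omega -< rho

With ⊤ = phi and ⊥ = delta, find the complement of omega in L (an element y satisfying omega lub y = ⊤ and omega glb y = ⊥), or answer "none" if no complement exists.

none

For every candidate y, either omega ∨ y ≠ phi or omega ∧ y ≠ delta; no complement exists.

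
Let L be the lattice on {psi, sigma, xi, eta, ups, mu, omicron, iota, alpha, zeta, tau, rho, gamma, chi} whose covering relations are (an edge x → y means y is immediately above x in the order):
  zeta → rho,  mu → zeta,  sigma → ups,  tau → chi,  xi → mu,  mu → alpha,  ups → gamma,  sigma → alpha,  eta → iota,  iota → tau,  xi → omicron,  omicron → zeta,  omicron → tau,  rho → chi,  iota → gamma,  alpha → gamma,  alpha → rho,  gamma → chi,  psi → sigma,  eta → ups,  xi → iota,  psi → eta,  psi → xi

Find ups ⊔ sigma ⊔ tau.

Common upper bounds of {ups, sigma, tau}: chi.
The least among these is chi.

chi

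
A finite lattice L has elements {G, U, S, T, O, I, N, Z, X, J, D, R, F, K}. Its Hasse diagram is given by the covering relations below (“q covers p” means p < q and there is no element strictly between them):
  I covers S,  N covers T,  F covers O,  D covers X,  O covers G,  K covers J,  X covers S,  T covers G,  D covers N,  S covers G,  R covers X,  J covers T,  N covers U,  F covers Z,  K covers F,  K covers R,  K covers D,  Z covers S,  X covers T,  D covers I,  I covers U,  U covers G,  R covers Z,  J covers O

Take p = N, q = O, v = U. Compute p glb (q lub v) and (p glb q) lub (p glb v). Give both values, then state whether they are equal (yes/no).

N; U; no

q lub v = K, so p glb (q lub v) = N glb K = N.
p glb q = G and p glb v = U, so (p glb q) lub (p glb v) = G lub U = U.
Equal: no.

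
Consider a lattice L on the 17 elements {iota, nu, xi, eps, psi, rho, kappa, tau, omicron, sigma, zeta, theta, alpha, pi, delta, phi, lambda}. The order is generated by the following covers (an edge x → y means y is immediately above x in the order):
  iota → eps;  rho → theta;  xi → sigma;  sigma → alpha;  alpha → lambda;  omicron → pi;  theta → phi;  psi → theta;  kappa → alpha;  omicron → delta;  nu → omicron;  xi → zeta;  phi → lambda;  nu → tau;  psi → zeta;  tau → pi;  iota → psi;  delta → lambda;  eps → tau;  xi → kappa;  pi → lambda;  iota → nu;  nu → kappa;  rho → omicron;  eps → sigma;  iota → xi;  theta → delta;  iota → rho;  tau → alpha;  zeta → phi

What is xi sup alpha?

Common upper bounds of {xi, alpha}: alpha, lambda.
The least among these is alpha.

alpha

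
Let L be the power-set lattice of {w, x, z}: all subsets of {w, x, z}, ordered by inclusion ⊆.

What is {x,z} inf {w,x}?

{x}

Common lower bounds of {{x,z}, {w,x}}: {x}, ∅.
The greatest among these is {x}.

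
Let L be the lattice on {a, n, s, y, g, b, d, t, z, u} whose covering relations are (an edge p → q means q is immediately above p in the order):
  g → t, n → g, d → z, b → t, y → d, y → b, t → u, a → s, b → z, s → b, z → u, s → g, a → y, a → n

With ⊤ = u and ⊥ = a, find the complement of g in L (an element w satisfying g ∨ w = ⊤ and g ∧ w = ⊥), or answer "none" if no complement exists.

Need w with g ∨ w = u and g ∧ w = a.
Checking each element gives: d.

d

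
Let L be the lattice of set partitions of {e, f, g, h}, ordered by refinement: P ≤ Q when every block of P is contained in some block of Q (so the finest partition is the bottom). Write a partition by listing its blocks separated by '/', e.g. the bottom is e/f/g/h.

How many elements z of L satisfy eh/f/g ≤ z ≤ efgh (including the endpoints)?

5

The interval [eh/f/g, efgh] = {efgh, efh/g, egh/f, eh/f/g, eh/fg}, which has 5 elements.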